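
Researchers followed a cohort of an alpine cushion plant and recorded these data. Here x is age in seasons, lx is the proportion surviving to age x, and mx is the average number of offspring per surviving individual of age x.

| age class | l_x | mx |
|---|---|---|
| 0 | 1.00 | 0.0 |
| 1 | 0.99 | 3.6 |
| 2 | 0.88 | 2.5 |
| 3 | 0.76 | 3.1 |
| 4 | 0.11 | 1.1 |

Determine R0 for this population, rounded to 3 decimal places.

8.241

lx·mx by age: 0, 3.564, 2.2, 2.356, 0.121
R0 = Σ lx·mx = 8.241 → 8.241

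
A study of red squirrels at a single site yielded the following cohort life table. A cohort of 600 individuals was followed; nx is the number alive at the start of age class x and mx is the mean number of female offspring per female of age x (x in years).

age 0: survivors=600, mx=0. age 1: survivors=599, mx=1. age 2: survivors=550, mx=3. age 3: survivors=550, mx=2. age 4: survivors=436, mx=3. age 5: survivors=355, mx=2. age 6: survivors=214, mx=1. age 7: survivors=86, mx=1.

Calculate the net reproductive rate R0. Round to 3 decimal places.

9.445

lx = nx/n0 = nx/600: 1, 0.99833…, 0.91667…, 0.91667…, 0.72667…, 0.59167…, 0.35667…, 0.14333…
lx·mx by age: 0, 0.998333…, 2.75…, 1.833333…, 2.18…, 1.183333…, 0.356667…, 0.143333…
R0 = Σ lx·mx = 9.445… → 9.445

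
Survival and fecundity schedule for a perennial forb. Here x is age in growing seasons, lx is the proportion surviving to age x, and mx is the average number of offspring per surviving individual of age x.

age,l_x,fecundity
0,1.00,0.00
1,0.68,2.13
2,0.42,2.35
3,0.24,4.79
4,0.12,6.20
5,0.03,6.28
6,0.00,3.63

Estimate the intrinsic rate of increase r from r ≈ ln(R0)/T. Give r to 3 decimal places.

0.631

R0 = Σ lx·mx = 0 + 1.4484 + 0.987 + 1.1496 + 0.744 + 0.1884 + 0 = 4.5174
Σ x·lx·mx = 10.7892; T = 10.7892/4.5174 = 2.38836…
r ≈ ln(R0)/T = ln(4.5174)/2.38836… = 0.63137… → 0.631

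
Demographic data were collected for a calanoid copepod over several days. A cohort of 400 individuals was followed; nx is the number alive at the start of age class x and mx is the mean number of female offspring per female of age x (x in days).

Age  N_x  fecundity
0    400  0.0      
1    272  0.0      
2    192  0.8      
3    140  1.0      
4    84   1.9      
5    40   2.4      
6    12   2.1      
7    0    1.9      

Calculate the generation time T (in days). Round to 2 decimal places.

3.48

lx = nx/n0 = nx/400: 1, 0.68, 0.48, 0.35, 0.21, 0.1, 0.03, 0
lx·mx: 0, 0, 0.384, 0.35, 0.399, 0.24, 0.063, 0 → R0 = 1.436
x·lx·mx: 0, 0, 0.768, 1.05, 1.596, 1.2, 0.378, 0 → Σ = 4.992
T = 4.992 / 1.436 = 3.476323… → 3.48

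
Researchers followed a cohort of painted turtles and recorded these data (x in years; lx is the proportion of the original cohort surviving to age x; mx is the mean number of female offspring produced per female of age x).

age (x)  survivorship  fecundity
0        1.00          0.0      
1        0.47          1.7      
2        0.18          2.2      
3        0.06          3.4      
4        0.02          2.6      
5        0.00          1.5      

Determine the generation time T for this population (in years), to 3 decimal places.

lx·mx: 0, 0.799, 0.396, 0.204, 0.052, 0 → R0 = 1.451
x·lx·mx: 0, 0.799, 0.792, 0.612, 0.208, 0 → Σ = 2.411
T = 2.411 / 1.451 = 1.661613… → 1.662

1.662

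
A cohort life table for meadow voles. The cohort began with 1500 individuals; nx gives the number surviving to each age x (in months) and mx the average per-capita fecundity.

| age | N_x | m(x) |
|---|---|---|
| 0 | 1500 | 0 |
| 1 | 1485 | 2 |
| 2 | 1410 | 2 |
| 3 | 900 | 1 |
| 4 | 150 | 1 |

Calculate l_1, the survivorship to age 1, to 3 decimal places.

0.990

l_1 = n_1/n_0 = 1485/1500 = 0.99 → 0.990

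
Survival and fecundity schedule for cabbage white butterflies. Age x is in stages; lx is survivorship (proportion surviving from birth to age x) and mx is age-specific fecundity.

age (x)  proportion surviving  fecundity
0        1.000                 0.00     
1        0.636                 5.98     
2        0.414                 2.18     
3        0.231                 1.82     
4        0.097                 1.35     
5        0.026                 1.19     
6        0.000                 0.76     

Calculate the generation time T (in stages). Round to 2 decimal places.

lx·mx: 0, 3.80328, 0.90252, 0.42042, 0.13095, 0.03094, 0 → R0 = 5.28811
x·lx·mx: 0, 3.80328, 1.80504, 1.26126, 0.5238, 0.1547, 0 → Σ = 7.54808
T = 7.54808 / 5.28811 = 1.427368… → 1.43

1.43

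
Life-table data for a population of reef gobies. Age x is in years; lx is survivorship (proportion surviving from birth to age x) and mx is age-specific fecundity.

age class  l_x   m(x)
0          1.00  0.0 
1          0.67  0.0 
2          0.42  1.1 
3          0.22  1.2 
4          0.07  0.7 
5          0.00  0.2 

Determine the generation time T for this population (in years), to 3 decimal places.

lx·mx: 0, 0, 0.462, 0.264, 0.049, 0 → R0 = 0.775
x·lx·mx: 0, 0, 0.924, 0.792, 0.196, 0 → Σ = 1.912
T = 1.912 / 0.775 = 2.467097… → 2.467

2.467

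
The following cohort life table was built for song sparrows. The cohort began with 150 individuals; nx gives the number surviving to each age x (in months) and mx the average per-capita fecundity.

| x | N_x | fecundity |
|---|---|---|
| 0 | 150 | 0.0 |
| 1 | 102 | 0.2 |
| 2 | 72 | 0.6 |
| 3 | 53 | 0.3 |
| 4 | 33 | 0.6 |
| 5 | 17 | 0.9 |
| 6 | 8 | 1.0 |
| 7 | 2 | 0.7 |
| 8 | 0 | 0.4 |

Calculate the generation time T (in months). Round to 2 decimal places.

lx = nx/n0 = nx/150: 1, 0.68, 0.48, 0.35333…, 0.22, 0.11333…, 0.05333…, 0.01333…, 0
lx·mx: 0, 0.136, 0.288, 0.106…, 0.132, 0.102…, 0.053333…, 0.009333…, 0 → R0 = 0.826667…
x·lx·mx: 0, 0.136, 0.576, 0.318…, 0.528, 0.51…, 0.32…, 0.065333…, 0 → Σ = 2.453333…
T = 2.453333… / 0.826667… = 2.967742… → 2.97

2.97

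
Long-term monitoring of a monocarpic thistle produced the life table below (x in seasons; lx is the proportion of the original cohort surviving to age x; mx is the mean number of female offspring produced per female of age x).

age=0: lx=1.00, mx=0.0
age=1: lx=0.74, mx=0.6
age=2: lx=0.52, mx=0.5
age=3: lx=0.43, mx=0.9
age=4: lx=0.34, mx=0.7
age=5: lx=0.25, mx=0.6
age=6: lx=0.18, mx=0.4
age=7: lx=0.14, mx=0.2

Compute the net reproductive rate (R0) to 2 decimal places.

lx·mx by age: 0, 0.444, 0.26, 0.387, 0.238, 0.15, 0.072, 0.028
R0 = Σ lx·mx = 1.579 → 1.58

1.58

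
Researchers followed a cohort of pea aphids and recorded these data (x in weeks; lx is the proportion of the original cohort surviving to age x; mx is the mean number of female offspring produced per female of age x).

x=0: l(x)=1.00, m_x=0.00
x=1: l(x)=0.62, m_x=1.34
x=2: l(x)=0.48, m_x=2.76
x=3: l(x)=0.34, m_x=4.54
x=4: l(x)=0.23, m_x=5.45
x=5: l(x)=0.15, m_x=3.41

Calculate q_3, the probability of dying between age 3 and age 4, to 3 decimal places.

q_3 = (l_3 − l_4) / l_3 = (0.34 − 0.23) / 0.34
     = 0.11 / 0.34 = 0.323529… → 0.324

0.324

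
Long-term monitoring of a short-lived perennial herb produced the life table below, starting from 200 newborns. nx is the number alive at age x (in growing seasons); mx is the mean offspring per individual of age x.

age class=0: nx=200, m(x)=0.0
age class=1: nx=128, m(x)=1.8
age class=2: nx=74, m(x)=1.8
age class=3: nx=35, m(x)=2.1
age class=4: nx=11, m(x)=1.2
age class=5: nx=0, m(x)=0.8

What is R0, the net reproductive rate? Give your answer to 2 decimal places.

2.25

lx = nx/n0 = nx/200: 1, 0.64, 0.37, 0.175, 0.055, 0
lx·mx by age: 0, 1.152, 0.666, 0.3675, 0.066, 0
R0 = Σ lx·mx = 2.2515 → 2.25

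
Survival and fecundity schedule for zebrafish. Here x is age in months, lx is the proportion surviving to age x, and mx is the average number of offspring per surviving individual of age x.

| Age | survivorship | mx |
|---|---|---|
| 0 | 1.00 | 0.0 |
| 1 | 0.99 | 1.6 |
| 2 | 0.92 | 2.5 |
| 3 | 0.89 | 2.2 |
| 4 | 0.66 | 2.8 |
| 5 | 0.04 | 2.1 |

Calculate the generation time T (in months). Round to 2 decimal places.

2.56

lx·mx: 0, 1.584, 2.3, 1.958, 1.848, 0.084 → R0 = 7.774
x·lx·mx: 0, 1.584, 4.6, 5.874, 7.392, 0.42 → Σ = 19.87
T = 19.87 / 7.774 = 2.555956… → 2.56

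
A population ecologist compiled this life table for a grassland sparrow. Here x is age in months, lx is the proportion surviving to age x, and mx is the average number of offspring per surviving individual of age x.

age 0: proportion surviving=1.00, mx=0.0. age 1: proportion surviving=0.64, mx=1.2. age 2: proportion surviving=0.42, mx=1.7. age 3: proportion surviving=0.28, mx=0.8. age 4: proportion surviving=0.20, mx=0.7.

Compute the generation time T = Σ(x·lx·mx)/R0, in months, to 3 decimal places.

1.857

lx·mx: 0, 0.768, 0.714, 0.224, 0.14 → R0 = 1.846
x·lx·mx: 0, 0.768, 1.428, 0.672, 0.56 → Σ = 3.428
T = 3.428 / 1.846 = 1.856988… → 1.857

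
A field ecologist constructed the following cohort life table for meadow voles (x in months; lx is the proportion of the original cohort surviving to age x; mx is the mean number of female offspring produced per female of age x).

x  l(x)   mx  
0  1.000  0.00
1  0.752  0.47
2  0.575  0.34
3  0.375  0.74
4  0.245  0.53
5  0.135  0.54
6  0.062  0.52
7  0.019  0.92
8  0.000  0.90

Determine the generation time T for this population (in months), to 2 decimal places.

lx·mx: 0, 0.35344, 0.1955, 0.2775, 0.12985, 0.0729, 0.03224, 0.01748, 0 → R0 = 1.07891
x·lx·mx: 0, 0.35344, 0.391, 0.8325, 0.5194, 0.3645, 0.19344, 0.12236, 0 → Σ = 2.77664
T = 2.77664 / 1.07891 = 2.57356… → 2.57

2.57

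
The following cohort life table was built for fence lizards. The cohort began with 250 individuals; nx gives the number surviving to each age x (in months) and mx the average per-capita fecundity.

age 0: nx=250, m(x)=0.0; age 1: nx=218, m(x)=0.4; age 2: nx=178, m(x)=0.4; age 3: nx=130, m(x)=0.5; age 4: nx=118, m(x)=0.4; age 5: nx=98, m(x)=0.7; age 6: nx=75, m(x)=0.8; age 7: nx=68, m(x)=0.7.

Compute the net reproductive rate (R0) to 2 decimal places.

1.79

lx = nx/n0 = nx/250: 1, 0.872, 0.712, 0.52, 0.472, 0.392, 0.3, 0.272
lx·mx by age: 0, 0.3488, 0.2848, 0.26, 0.1888, 0.2744, 0.24, 0.1904
R0 = Σ lx·mx = 1.7872 → 1.79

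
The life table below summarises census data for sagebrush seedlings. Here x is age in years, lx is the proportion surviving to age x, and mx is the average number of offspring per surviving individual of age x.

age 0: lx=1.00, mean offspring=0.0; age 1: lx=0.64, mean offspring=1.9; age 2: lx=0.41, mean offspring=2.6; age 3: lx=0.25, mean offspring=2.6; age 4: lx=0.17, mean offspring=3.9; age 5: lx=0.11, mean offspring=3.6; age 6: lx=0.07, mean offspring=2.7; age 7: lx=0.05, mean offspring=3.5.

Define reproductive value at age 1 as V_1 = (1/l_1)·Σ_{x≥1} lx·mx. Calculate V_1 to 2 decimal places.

lx·mx for x ≥ 1: 1.216, 1.066, 0.65, 0.663, 0.396, 0.189, 0.175 → sum = 4.355
V_1 = 4.355 / l_1 = 4.355 / 0.64 = 6.804688… → 6.80

6.80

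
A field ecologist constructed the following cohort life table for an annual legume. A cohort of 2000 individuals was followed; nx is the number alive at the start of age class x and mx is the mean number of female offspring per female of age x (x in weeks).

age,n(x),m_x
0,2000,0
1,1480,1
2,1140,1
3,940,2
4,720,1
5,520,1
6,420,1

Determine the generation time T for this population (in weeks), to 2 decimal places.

lx = nx/n0 = nx/2000: 1, 0.74, 0.57, 0.47, 0.36, 0.26, 0.21
lx·mx: 0, 0.74, 0.57, 0.94, 0.36, 0.26, 0.21 → R0 = 3.08
x·lx·mx: 0, 0.74, 1.14, 2.82, 1.44, 1.3, 1.26 → Σ = 8.7
T = 8.7 / 3.08 = 2.824675… → 2.82

2.82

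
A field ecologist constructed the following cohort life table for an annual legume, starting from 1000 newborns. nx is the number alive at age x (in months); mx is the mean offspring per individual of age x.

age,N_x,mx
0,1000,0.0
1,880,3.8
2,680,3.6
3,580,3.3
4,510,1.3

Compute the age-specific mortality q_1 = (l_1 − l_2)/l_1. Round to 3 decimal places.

0.227

lx = nx/n0 = nx/1000: 1, 0.88, 0.68, 0.58, 0.51
q_1 = (l_1 − l_2) / l_1 = (0.88 − 0.68) / 0.88
     = 0.2 / 0.88 = 0.227273… → 0.227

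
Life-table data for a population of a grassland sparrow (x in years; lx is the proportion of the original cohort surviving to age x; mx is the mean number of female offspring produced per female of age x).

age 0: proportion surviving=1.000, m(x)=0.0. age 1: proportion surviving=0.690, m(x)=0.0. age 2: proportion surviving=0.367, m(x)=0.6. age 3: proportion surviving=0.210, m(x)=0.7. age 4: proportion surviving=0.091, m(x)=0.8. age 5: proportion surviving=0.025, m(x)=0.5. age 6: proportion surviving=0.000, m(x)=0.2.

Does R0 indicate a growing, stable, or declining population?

declining

R0 = Σ lx·mx = 0 + 0 + 0.2202 + 0.147 + 0.0728 + 0.0125 + 0 = 0.4525
R0 < 1, so the population is declining.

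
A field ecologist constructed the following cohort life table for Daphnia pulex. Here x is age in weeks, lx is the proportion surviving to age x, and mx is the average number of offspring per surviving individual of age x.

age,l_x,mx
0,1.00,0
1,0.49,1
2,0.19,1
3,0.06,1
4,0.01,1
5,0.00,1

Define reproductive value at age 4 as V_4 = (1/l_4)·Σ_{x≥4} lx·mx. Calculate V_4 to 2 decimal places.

1.00

lx·mx for x ≥ 4: 0.01, 0 → sum = 0.01
V_4 = 0.01 / l_4 = 0.01 / 0.01 = 1 → 1.00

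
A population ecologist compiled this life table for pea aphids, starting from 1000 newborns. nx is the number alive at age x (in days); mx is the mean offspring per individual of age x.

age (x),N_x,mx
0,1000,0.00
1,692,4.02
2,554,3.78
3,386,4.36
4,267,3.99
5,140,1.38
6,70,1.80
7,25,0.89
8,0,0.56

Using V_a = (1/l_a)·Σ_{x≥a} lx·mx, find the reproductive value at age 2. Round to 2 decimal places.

lx = nx/n0 = nx/1000: 1, 0.692, 0.554, 0.386, 0.267, 0.14, 0.07, 0.025, 0
lx·mx for x ≥ 2: 2.09412, 1.68296, 1.06533, 0.1932, 0.126, 0.02225, 0 → sum = 5.18386
V_2 = 5.18386 / l_2 = 5.18386 / 0.554 = 9.357148… → 9.36

9.36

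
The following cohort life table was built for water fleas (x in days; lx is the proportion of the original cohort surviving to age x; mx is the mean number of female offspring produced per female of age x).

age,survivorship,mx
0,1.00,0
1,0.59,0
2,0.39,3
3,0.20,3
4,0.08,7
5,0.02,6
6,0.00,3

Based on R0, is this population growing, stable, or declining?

R0 = Σ lx·mx = 0 + 0 + 1.17 + 0.6 + 0.56 + 0.12 + 0 = 2.45
R0 > 1, so the population is growing.

growing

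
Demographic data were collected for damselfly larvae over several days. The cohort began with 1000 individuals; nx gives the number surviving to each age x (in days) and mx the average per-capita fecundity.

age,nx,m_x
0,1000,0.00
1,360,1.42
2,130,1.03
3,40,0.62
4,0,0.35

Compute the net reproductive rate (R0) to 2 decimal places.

lx = nx/n0 = nx/1000: 1, 0.36, 0.13, 0.04, 0
lx·mx by age: 0, 0.5112, 0.1339, 0.0248, 0
R0 = Σ lx·mx = 0.6699 → 0.67

0.67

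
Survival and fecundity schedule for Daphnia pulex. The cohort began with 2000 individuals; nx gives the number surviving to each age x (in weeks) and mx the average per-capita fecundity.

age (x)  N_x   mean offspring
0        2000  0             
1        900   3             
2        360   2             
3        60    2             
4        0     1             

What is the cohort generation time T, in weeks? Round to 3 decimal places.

1.271

lx = nx/n0 = nx/2000: 1, 0.45, 0.18, 0.03, 0
lx·mx: 0, 1.35, 0.36, 0.06, 0 → R0 = 1.77
x·lx·mx: 0, 1.35, 0.72, 0.18, 0 → Σ = 2.25
T = 2.25 / 1.77 = 1.271186… → 1.271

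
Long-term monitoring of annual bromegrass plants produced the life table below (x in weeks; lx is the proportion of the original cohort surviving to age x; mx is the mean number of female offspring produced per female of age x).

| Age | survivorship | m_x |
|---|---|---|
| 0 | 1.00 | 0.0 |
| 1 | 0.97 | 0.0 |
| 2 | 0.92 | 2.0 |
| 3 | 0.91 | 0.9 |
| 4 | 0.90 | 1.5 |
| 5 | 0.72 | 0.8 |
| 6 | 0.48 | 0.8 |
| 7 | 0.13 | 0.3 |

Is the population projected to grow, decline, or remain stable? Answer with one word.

growing

R0 = Σ lx·mx = 0 + 0 + 1.84 + 0.819 + 1.35 + 0.576 + 0.384 + 0.039 = 5.008
R0 > 1, so the population is growing.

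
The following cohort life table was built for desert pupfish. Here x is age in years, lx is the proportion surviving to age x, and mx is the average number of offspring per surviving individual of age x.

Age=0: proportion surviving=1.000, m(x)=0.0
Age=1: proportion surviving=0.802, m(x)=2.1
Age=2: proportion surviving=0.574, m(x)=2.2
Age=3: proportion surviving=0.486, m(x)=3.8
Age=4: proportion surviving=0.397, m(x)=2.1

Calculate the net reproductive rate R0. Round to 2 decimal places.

5.63

lx·mx by age: 0, 1.6842, 1.2628, 1.8468, 0.8337
R0 = Σ lx·mx = 5.6275 → 5.63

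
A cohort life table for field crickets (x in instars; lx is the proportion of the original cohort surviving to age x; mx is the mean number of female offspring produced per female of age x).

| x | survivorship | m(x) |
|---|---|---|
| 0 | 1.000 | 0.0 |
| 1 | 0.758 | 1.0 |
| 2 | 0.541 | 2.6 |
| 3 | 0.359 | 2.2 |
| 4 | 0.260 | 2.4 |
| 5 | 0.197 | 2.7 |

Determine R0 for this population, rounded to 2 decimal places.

lx·mx by age: 0, 0.758, 1.4066, 0.7898, 0.624, 0.5319
R0 = Σ lx·mx = 4.1103 → 4.11

4.11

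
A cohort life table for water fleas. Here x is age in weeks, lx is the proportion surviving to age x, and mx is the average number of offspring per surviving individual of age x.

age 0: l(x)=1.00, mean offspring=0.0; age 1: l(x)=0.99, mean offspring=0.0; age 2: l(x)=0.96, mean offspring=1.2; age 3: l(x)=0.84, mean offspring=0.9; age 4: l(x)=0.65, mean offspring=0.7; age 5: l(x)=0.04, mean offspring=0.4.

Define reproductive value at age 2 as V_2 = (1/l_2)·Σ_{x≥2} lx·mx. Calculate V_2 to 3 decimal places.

lx·mx for x ≥ 2: 1.152, 0.756, 0.455, 0.016 → sum = 2.379
V_2 = 2.379 / l_2 = 2.379 / 0.96 = 2.478125 → 2.478

2.478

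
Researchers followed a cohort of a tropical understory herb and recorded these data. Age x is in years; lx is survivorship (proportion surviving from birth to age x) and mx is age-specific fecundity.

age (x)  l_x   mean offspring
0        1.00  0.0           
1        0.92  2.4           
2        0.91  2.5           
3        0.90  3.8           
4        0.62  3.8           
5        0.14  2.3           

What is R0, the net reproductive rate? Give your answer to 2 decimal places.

lx·mx by age: 0, 2.208, 2.275, 3.42, 2.356, 0.322
R0 = Σ lx·mx = 10.581 → 10.58

10.58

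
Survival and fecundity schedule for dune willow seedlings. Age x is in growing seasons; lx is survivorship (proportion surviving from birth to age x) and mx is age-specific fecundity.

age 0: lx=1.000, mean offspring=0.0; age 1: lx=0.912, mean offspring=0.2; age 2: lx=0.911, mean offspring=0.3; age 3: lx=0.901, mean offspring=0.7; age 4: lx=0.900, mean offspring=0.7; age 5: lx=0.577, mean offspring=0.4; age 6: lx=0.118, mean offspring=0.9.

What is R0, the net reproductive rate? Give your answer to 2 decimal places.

2.05

lx·mx by age: 0, 0.1824, 0.2733, 0.6307, 0.63, 0.2308, 0.1062
R0 = Σ lx·mx = 2.0534 → 2.05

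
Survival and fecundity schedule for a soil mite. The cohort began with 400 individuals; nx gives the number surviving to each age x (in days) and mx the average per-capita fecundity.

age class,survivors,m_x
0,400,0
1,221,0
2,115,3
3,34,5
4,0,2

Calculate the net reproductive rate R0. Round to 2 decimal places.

lx = nx/n0 = nx/400: 1, 0.5525, 0.2875, 0.085, 0
lx·mx by age: 0, 0, 0.8625, 0.425, 0
R0 = Σ lx·mx = 1.2875 → 1.29

1.29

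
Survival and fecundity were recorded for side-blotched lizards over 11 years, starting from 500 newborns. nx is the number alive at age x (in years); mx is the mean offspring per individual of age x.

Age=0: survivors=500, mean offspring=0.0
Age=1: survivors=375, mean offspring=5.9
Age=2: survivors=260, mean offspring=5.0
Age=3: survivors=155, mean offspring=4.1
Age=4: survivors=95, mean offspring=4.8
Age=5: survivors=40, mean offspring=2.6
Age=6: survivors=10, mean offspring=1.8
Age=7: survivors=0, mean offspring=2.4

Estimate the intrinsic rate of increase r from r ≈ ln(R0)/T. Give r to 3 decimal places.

lx = nx/n0 = nx/500: 1, 0.75, 0.52, 0.31, 0.19, 0.08, 0.02, 0
R0 = Σ lx·mx = 0 + 4.425 + 2.6 + 1.271 + 0.912 + 0.208 + 0.036 + 0 = 9.452
Σ x·lx·mx = 18.342; T = 18.342/9.452 = 1.94054…
r ≈ ln(R0)/T = ln(9.452)/1.94054… = 1.15753… → 1.158

1.158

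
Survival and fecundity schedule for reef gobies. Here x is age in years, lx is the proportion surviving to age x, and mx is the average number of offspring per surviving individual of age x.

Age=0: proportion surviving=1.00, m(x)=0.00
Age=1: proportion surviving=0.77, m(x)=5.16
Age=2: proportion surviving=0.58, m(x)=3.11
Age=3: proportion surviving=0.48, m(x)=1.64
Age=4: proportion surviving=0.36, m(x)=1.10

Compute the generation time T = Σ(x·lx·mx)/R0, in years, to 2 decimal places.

lx·mx: 0, 3.9732, 1.8038, 0.7872, 0.396 → R0 = 6.9602
x·lx·mx: 0, 3.9732, 3.6076, 2.3616, 1.584 → Σ = 11.5264
T = 11.5264 / 6.9602 = 1.656044… → 1.66

1.66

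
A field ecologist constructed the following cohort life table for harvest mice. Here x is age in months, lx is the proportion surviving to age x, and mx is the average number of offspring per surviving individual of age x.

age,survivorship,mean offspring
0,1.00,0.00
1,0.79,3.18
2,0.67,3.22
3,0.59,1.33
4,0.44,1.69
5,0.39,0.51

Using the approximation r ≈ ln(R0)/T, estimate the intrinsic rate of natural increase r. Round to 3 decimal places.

0.903

R0 = Σ lx·mx = 0 + 2.5122 + 2.1574 + 0.7847 + 0.7436 + 0.1989 = 6.3968
Σ x·lx·mx = 13.15; T = 13.15/6.3968 = 2.05572…
r ≈ ln(R0)/T = ln(6.3968)/2.05572… = 0.90275… → 0.903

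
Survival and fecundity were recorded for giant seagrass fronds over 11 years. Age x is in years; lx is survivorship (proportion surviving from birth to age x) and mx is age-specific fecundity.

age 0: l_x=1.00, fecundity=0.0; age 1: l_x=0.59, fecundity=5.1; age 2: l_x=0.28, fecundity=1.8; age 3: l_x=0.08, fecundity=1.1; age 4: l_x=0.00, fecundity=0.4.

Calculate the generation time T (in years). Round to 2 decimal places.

lx·mx: 0, 3.009, 0.504, 0.088, 0 → R0 = 3.601
x·lx·mx: 0, 3.009, 1.008, 0.264, 0 → Σ = 4.281
T = 4.281 / 3.601 = 1.188836… → 1.19

1.19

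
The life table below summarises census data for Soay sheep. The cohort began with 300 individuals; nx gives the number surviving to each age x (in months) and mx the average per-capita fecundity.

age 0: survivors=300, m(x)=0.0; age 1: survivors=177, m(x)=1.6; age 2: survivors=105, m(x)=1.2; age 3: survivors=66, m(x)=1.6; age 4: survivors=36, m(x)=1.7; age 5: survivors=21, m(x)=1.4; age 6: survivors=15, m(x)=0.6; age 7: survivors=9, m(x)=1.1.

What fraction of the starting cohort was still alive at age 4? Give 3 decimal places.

0.120

l_4 = n_4/n_0 = 36/300 = 0.12 → 0.120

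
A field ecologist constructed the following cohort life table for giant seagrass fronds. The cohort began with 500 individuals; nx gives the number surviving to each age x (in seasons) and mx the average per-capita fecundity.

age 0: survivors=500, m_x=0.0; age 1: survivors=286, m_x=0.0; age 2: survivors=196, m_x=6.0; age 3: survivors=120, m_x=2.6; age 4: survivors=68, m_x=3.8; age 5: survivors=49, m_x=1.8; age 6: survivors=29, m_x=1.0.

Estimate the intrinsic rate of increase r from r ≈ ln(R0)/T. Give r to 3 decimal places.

0.497

lx = nx/n0 = nx/500: 1, 0.572, 0.392, 0.24, 0.136, 0.098, 0.058
R0 = Σ lx·mx = 0 + 0 + 2.352 + 0.624 + 0.5168 + 0.1764 + 0.058 = 3.7272
Σ x·lx·mx = 9.8732; T = 9.8732/3.7272 = 2.64896…
r ≈ ln(R0)/T = ln(3.7272)/2.64896… = 0.49667… → 0.497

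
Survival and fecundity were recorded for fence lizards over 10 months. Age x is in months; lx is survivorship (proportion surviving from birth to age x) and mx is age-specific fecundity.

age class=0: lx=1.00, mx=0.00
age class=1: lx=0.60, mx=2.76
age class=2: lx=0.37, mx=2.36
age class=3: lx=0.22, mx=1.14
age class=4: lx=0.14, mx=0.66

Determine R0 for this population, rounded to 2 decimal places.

2.87

lx·mx by age: 0, 1.656, 0.8732, 0.2508, 0.0924
R0 = Σ lx·mx = 2.8724 → 2.87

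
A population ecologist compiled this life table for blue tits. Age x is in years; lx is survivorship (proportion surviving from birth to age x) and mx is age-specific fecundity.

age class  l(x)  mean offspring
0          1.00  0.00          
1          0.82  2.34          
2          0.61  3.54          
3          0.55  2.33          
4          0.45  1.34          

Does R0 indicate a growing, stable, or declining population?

R0 = Σ lx·mx = 0 + 1.9188 + 2.1594 + 1.2815 + 0.603 = 5.9627
R0 > 1, so the population is growing.

growing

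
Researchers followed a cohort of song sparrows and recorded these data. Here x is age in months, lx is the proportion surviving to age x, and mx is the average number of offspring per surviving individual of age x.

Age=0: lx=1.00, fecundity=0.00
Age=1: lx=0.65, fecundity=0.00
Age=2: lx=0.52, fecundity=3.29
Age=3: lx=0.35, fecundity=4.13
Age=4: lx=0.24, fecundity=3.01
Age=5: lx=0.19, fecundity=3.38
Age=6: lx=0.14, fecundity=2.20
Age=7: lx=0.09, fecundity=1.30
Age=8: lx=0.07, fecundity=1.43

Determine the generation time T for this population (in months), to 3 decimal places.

lx·mx: 0, 0, 1.7108, 1.4455, 0.7224, 0.6422, 0.308, 0.117, 0.1001 → R0 = 5.046
x·lx·mx: 0, 0, 3.4216, 4.3365, 2.8896, 3.211, 1.848, 0.819, 0.8008 → Σ = 17.3265
T = 17.3265 / 5.046 = 3.43371… → 3.434

3.434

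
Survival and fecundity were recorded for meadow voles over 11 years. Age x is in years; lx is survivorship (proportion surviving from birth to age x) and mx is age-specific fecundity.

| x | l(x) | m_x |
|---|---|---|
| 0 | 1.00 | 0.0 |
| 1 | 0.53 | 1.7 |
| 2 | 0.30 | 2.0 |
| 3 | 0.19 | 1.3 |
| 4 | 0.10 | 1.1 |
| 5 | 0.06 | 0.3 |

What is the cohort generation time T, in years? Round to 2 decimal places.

lx·mx: 0, 0.901, 0.6, 0.247, 0.11, 0.018 → R0 = 1.876
x·lx·mx: 0, 0.901, 1.2, 0.741, 0.44, 0.09 → Σ = 3.372
T = 3.372 / 1.876 = 1.797441… → 1.80

1.80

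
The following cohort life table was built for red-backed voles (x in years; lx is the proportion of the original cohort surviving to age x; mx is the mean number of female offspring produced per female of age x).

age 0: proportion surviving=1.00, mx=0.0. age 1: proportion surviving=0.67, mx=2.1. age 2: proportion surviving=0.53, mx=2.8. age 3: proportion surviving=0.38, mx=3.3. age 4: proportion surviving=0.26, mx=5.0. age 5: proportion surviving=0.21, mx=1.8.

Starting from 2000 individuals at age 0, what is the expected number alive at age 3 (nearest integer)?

Expected survivors = N0 · l_3 = 2000 × 0.38 = 760 → 760

760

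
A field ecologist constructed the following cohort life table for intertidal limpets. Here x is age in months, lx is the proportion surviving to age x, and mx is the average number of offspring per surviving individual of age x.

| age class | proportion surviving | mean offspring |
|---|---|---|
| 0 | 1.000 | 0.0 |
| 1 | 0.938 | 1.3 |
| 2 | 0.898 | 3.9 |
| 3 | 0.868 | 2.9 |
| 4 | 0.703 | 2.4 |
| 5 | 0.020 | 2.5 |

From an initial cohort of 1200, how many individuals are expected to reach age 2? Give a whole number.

1078

Expected survivors = N0 · l_2 = 1200 × 0.898 = 1077.6 → 1078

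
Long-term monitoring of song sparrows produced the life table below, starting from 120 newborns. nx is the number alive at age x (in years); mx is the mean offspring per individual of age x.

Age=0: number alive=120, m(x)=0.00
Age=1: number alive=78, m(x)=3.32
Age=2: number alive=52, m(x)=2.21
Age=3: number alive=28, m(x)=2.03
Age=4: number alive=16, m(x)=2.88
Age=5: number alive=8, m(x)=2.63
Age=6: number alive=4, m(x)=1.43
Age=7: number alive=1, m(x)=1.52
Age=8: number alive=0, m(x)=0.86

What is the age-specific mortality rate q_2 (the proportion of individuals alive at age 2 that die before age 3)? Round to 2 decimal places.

lx = nx/n0 = nx/120: 1, 0.65, 0.43333…, 0.23333…, 0.13333…, 0.06667…, 0.03333…, 0.00833…, 0
q_2 = (l_2 − l_3) / l_2 = (0.433333… − 0.233333…) / 0.433333…
     = 0.2… / 0.433333… = 0.461538… → 0.46

0.46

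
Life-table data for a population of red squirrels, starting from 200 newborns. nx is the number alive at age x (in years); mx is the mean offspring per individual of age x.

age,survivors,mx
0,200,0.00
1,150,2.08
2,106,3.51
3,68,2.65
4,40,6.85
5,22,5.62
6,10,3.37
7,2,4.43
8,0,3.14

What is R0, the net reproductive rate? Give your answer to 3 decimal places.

6.522

lx = nx/n0 = nx/200: 1, 0.75, 0.53, 0.34, 0.2, 0.11, 0.05, 0.01, 0
lx·mx by age: 0, 1.56, 1.8603, 0.901, 1.37, 0.6182, 0.1685, 0.0443, 0
R0 = Σ lx·mx = 6.5223 → 6.522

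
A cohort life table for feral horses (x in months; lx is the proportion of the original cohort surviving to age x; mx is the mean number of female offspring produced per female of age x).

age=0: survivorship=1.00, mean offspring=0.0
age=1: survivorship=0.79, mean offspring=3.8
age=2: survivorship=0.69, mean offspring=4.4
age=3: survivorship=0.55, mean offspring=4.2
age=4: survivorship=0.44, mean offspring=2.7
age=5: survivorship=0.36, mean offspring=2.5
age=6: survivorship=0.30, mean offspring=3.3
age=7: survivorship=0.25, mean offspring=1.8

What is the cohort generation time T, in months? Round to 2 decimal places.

2.89

lx·mx: 0, 3.002, 3.036, 2.31, 1.188, 0.9, 0.99, 0.45 → R0 = 11.876
x·lx·mx: 0, 3.002, 6.072, 6.93, 4.752, 4.5, 5.94, 3.15 → Σ = 34.346
T = 34.346 / 11.876 = 2.892051… → 2.89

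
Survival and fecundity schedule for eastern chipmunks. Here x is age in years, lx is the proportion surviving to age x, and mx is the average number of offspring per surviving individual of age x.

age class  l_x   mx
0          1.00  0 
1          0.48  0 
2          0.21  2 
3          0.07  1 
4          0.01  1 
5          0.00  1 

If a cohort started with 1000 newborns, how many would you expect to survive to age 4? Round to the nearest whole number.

10

Expected survivors = N0 · l_4 = 1000 × 0.01 = 10 → 10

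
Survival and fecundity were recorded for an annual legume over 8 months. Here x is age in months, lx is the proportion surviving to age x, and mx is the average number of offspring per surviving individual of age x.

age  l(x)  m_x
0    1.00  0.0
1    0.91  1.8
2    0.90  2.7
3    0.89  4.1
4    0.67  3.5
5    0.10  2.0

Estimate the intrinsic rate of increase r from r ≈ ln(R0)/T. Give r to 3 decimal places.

R0 = Σ lx·mx = 0 + 1.638 + 2.43 + 3.649 + 2.345 + 0.2 = 10.262
Σ x·lx·mx = 27.825; T = 27.825/10.262 = 2.71146…
r ≈ ln(R0)/T = ln(10.262)/2.71146… = 0.85874… → 0.859

0.859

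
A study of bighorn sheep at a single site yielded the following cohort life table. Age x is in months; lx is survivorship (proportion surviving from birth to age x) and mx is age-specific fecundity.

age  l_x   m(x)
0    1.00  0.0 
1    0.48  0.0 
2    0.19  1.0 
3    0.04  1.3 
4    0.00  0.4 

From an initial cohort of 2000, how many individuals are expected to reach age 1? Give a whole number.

960

Expected survivors = N0 · l_1 = 2000 × 0.48 = 960 → 960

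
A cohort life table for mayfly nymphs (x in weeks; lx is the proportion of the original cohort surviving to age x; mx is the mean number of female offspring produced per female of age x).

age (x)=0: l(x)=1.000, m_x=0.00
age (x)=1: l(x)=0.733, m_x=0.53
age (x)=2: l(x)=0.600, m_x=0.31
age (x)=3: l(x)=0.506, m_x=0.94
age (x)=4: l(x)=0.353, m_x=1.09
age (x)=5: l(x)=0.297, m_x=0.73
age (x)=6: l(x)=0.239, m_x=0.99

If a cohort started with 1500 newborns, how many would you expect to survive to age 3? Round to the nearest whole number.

759

Expected survivors = N0 · l_3 = 1500 × 0.506 = 759 → 759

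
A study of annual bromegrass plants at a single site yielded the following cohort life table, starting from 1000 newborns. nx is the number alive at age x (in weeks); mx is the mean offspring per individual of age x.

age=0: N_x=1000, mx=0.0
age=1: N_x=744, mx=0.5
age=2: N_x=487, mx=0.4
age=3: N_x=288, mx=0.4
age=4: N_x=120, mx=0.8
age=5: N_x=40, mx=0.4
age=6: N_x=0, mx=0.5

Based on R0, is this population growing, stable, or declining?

declining

lx = nx/n0 = nx/1000: 1, 0.744, 0.487, 0.288, 0.12, 0.04, 0
R0 = Σ lx·mx = 0 + 0.372 + 0.1948 + 0.1152 + 0.096 + 0.016 + 0 = 0.794
R0 < 1, so the population is declining.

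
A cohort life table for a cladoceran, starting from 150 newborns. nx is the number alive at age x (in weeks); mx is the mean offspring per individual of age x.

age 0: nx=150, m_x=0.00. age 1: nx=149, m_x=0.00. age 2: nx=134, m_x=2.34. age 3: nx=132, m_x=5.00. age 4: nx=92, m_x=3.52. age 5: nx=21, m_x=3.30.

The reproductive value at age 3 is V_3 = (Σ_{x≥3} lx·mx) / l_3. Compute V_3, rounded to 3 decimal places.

7.978

lx = nx/n0 = nx/150: 1, 0.99333…, 0.89333…, 0.88, 0.61333…, 0.14
lx·mx for x ≥ 3: 4.4, 2.158933…, 0.462 → sum = 7.020933…
V_3 = 7.020933… / l_3 = 7.020933… / 0.88 = 7.978333… → 7.978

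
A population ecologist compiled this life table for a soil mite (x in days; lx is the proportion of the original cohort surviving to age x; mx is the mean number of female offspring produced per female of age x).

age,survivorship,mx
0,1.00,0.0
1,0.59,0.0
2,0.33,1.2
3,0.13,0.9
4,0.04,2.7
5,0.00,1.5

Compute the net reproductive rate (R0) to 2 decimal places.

0.62

lx·mx by age: 0, 0, 0.396, 0.117, 0.108, 0
R0 = Σ lx·mx = 0.621 → 0.62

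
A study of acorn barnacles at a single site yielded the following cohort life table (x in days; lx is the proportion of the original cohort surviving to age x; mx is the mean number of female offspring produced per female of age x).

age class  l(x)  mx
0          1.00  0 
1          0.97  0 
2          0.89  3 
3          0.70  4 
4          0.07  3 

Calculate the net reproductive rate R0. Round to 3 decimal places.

5.680

lx·mx by age: 0, 0, 2.67, 2.8, 0.21
R0 = Σ lx·mx = 5.68 → 5.680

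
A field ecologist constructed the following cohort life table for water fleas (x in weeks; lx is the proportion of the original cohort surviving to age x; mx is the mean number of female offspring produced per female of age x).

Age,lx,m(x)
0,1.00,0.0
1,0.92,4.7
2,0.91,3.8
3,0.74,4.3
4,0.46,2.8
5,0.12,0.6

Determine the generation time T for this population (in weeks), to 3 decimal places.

2.134

lx·mx: 0, 4.324, 3.458, 3.182, 1.288, 0.072 → R0 = 12.324
x·lx·mx: 0, 4.324, 6.916, 9.546, 5.152, 0.36 → Σ = 26.298
T = 26.298 / 12.324 = 2.133885… → 2.134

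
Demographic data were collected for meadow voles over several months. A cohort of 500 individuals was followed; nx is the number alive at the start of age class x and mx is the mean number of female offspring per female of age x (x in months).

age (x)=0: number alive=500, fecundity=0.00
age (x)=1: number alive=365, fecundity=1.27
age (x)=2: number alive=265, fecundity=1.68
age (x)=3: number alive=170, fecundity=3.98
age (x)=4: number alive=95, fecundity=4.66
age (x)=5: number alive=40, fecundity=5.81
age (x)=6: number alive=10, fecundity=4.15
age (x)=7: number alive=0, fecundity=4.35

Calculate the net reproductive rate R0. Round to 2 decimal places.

lx = nx/n0 = nx/500: 1, 0.73, 0.53, 0.34, 0.19, 0.08, 0.02, 0
lx·mx by age: 0, 0.9271, 0.8904, 1.3532, 0.8854, 0.4648, 0.083, 0
R0 = Σ lx·mx = 4.6039 → 4.60

4.60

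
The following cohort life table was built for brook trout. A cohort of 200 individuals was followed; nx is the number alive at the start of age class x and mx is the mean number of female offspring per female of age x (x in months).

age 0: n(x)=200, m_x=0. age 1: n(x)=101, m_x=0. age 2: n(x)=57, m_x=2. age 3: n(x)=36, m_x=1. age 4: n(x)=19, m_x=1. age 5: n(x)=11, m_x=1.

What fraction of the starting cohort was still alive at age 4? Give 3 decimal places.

l_4 = n_4/n_0 = 19/200 = 0.095 → 0.095

0.095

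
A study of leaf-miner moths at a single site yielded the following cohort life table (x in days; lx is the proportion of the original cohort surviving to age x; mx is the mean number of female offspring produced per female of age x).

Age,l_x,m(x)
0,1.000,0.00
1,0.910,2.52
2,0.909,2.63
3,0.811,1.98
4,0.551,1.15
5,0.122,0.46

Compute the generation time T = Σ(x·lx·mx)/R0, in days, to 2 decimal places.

2.11

lx·mx: 0, 2.2932, 2.39067, 1.60578, 0.63365, 0.05612 → R0 = 6.97942
x·lx·mx: 0, 2.2932, 4.78134, 4.81734, 2.5346, 0.2806 → Σ = 14.70708
T = 14.70708 / 6.97942 = 2.107207… → 2.11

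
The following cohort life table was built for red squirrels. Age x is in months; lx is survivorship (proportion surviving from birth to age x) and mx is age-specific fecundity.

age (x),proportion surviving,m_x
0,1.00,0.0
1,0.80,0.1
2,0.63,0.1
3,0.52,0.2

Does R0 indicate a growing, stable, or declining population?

declining

R0 = Σ lx·mx = 0 + 0.08 + 0.063 + 0.104 = 0.247
R0 < 1, so the population is declining.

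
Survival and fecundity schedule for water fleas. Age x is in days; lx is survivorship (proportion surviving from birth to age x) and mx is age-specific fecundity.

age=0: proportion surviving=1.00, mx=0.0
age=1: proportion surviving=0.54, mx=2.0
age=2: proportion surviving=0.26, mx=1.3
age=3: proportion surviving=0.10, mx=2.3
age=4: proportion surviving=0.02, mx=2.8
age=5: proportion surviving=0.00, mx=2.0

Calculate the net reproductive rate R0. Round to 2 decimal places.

1.70

lx·mx by age: 0, 1.08, 0.338, 0.23, 0.056, 0
R0 = Σ lx·mx = 1.704 → 1.70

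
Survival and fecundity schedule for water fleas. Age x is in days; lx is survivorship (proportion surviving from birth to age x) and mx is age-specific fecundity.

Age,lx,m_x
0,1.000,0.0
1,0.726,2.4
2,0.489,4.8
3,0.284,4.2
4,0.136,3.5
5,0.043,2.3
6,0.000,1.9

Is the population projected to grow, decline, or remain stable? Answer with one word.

R0 = Σ lx·mx = 0 + 1.7424 + 2.3472 + 1.1928 + 0.476 + 0.0989 + 0 = 5.8573
R0 > 1, so the population is growing.

growing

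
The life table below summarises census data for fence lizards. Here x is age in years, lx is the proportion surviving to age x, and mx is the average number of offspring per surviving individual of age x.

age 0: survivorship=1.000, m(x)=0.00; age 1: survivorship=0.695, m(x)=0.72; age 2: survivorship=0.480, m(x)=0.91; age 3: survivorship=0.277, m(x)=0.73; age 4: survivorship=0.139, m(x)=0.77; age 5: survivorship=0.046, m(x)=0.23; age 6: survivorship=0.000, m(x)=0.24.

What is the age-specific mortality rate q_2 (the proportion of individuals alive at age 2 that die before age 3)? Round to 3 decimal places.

q_2 = (l_2 − l_3) / l_2 = (0.48 − 0.277) / 0.48
     = 0.203 / 0.48 = 0.422917… → 0.423

0.423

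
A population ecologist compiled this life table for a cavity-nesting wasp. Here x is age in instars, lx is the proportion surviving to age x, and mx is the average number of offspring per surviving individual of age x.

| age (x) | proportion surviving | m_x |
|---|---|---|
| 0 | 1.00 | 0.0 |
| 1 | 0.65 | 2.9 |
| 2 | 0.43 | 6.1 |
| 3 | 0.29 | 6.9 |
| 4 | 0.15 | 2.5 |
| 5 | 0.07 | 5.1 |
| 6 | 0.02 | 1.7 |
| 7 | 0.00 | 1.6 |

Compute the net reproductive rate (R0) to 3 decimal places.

lx·mx by age: 0, 1.885, 2.623, 2.001, 0.375, 0.357, 0.034, 0
R0 = Σ lx·mx = 7.275 → 7.275

7.275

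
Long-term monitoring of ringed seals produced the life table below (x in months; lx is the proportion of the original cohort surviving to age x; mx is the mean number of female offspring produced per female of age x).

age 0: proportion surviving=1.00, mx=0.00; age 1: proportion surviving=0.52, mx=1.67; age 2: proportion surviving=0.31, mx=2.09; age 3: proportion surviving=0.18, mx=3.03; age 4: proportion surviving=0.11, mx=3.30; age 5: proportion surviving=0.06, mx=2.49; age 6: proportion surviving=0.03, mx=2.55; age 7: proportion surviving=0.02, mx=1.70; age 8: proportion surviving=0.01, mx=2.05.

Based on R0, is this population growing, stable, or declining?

growing

R0 = Σ lx·mx = 0 + 0.8684 + 0.6479 + 0.5454 + 0.363 + 0.1494 + 0.0765 + 0.034 + 0.0205 = 2.7051
R0 > 1, so the population is growing.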